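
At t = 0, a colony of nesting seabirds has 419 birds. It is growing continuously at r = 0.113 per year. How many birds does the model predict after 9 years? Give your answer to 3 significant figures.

≈ 1,160 birds

P(9) = 419 · e^(0.113·9) = 419 · e^(1.017)
= 419 · 2.76489 ≈ 1158.49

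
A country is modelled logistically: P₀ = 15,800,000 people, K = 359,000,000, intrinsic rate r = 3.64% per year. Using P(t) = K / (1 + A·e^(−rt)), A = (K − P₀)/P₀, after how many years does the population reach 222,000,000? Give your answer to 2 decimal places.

t ≈ 97.83 years

A = (359000000 − 15800000)/15800000 = 21.72152
222000000 = 359000000/(1 + 21.72152·e^(−0.0364t)) → 1 + 21.72152·e^(−0.0364t) = 1.61712
e^(−0.0364t) = 0.02841 → t = ln(35.19837)/0.0364 = 3.561/0.0364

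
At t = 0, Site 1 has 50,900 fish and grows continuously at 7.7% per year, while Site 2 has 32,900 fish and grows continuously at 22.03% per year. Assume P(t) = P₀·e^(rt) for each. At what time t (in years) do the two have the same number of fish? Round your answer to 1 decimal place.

t ≈ 3.0 years

50900·e^(0.077t) = 32900·e^(0.2203t)
50900/32900 = e^((0.2203 − 0.077)t) → ln(1.54711) = 0.1433·t
t = 0.43639 / 0.1433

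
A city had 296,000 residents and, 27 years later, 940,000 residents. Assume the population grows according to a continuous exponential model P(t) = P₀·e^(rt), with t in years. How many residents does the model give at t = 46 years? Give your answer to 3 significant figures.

r = ln(940000/296000) / 27 ≈ 0.042797 per year
P(46) = 296000 · e^(0.042797·46) = 296000 · 7.16111 ≈ 2119687.34

≈ 2,120,000 residents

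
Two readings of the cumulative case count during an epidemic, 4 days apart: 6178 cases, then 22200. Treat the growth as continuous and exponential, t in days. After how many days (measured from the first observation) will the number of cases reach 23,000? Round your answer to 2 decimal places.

t ≈ 4.11 days

r = ln(22200/6178) / 4 ≈ 0.319774 per day
t = ln(23000/6178) / r = 1.3145 / 0.319774 ≈ 4.111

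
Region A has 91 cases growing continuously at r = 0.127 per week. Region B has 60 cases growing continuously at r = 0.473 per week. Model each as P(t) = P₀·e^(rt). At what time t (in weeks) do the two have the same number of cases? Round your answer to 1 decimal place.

t ≈ 1.2 weeks

91·e^(0.127t) = 60·e^(0.473t)
91/60 = e^((0.473 − 0.127)t) → ln(1.51667) = 0.346·t
t = 0.41651 / 0.346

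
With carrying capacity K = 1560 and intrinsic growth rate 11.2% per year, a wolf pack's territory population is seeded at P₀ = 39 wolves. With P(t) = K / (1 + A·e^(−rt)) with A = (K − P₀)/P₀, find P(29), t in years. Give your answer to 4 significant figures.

A = (1560 − 39)/39 = 39
P(29) = 1560 / (1 + 39·e^(−0.112·29)) = 1560 / (1 + 39·0.038852)
= 1560 / 2.51522 ≈ 620.22

≈ 620.2 wolves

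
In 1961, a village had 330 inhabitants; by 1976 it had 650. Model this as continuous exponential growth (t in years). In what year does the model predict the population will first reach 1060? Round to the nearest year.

year 1987

r = ln(650/330) / 15 = 0.67788/15 ≈ 0.045192 per year
t = ln(1060/330) / r = 1.16693/0.045192 ≈ 25.82 years after 1961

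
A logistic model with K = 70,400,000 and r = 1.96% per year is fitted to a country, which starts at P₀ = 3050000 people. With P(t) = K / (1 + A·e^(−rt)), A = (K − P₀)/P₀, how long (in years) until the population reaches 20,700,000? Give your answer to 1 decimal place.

A = (70400000 − 3050000)/3050000 = 22.08197
20700000 = 70400000/(1 + 22.08197·e^(−0.0196t)) → 1 + 22.08197·e^(−0.0196t) = 3.40097
e^(−0.0196t) = 0.10873 → t = ln(9.19712)/0.0196 = 2.21889/0.0196

t ≈ 113.2 years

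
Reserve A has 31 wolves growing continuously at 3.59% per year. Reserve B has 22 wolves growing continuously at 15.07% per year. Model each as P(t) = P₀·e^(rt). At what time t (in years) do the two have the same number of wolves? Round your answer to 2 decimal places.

31·e^(0.0359t) = 22·e^(0.1507t)
31/22 = e^((0.1507 − 0.0359)t) → ln(1.40909) = 0.1148·t
t = 0.34294 / 0.1148

t ≈ 2.99 years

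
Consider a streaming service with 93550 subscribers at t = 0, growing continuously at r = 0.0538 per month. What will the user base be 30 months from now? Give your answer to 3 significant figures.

P(30) = 93550 · e^(0.0538·30) = 93550 · e^(1.614)
= 93550 · 5.02286 ≈ 469888.79

≈ 470,000 subscribers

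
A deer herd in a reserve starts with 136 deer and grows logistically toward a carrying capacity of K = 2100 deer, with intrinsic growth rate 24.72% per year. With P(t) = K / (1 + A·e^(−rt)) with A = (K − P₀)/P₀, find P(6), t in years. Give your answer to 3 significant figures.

A = (2100 − 136)/136 = 14.44118
P(6) = 2100 / (1 + 14.44118·e^(−0.2472·6)) = 2100 / (1 + 14.44118·0.22691)
= 2100 / 4.27685 ≈ 491.02

≈ 491 deer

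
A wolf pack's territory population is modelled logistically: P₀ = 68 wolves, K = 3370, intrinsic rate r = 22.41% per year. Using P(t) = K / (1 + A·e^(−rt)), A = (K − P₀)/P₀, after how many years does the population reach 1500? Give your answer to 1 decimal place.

t ≈ 16.3 years

A = (3370 − 68)/68 = 48.55882
1500 = 3370/(1 + 48.55882·e^(−0.2241t)) → 1 + 48.55882·e^(−0.2241t) = 2.24667
e^(−0.2241t) = 0.025673 → t = ln(38.95093)/0.2241 = 3.6623/0.2241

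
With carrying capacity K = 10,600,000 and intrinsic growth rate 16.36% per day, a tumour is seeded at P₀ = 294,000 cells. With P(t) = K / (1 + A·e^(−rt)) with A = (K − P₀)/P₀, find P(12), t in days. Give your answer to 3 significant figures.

≈ 1,790,000 cells

A = (10600000 − 294000)/294000 = 35.05442
P(12) = 10600000 / (1 + 35.05442·e^(−0.1636·12)) = 10600000 / (1 + 35.05442·0.140408)
= 10600000 / 5.92194 ≈ 1789955.46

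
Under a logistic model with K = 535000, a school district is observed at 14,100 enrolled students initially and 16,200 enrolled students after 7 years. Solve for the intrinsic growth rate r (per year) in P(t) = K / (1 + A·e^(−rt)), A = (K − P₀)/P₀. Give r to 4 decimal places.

A = (535000 − 14100)/14100 = 36.94326
16200 = 535000/(1 + 36.94326·e^(−r·7)) → e^(−7r) = (33.02469 − 1)/36.94326 = 0.866861
r = −ln(0.866861)/7 = 0.14288/7

r ≈ 0.0204 per year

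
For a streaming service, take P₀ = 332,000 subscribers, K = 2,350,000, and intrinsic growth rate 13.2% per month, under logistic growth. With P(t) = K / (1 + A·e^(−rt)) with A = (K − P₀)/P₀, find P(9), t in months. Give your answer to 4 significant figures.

≈ 823,700 subscribers

A = (2350000 − 332000)/332000 = 6.07831
P(9) = 2350000 / (1 + 6.07831·e^(−0.132·9)) = 2350000 / (1 + 6.07831·0.30483)
= 2350000 / 2.85285 ≈ 823736.47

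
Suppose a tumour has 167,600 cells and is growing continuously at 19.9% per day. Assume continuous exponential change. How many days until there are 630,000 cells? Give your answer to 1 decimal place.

t ≈ 6.7 days

630000 = 167600 · e^(0.199·t)
t = ln(630000/167600) / 0.199 = ln(3.75895) / 0.199 = 1.32414 / 0.199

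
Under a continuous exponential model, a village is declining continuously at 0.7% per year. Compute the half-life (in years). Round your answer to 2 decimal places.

half-life = ln(2) / |r| = 0.69315 / 0.007

half-life ≈ 99.02 years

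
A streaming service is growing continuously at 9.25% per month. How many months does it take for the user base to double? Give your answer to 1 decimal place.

doubling time ≈ 7.5 months

doubling time = ln(2) / |r| = 0.69315 / 0.0925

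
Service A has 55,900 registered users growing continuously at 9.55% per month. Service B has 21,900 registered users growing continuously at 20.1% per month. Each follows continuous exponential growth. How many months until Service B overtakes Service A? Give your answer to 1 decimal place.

t ≈ 8.9 months

55900·e^(0.0955t) = 21900·e^(0.201t)
55900/21900 = e^((0.201 − 0.0955)t) → ln(2.55251) = 0.1055·t
t = 0.93708 / 0.1055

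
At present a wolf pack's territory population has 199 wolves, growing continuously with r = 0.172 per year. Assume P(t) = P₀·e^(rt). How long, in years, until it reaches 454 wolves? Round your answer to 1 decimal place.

454 = 199 · e^(0.172·t)
t = ln(454/199) / 0.172 = ln(2.28141) / 0.172 = 0.82479 / 0.172

t ≈ 4.8 years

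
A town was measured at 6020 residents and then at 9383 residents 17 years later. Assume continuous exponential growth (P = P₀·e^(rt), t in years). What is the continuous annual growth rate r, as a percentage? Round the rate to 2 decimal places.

9383 = 6020 · e^(r·17)
e^(17r) = 9383/6020 = 1.55864
r = ln(1.55864) / 17 = 0.44381 / 17

r ≈ 2.61% per year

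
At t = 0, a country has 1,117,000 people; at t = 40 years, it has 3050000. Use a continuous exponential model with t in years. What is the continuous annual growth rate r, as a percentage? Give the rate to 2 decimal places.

3050000 = 1117000 · e^(r·40)
e^(40r) = 3050000/1117000 = 2.73053
r = ln(2.73053) / 40 = 1.0045 / 40

r ≈ 2.51% per year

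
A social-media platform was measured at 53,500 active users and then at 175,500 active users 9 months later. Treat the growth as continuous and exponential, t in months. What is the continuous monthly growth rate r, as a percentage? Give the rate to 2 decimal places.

175500 = 53500 · e^(r·9)
e^(9r) = 175500/53500 = 3.28037
r = ln(3.28037) / 9 = 1.18796 / 9

r ≈ 13.20% per month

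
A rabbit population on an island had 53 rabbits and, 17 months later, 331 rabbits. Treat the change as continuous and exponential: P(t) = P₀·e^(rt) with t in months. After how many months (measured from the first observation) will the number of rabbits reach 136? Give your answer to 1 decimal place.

r = ln(331/53) / 17 ≈ 0.107754 per month
t = ln(136/53) / r = 0.94236 / 0.107754 ≈ 8.745

t ≈ 8.7 months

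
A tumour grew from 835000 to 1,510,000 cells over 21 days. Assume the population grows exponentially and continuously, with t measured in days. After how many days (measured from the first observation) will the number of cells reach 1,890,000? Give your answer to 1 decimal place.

t ≈ 29.0 days

r = ln(1510000/835000) / 21 ≈ 0.028211 per day
t = ln(1890000/835000) / r = 0.8169 / 0.028211 ≈ 28.957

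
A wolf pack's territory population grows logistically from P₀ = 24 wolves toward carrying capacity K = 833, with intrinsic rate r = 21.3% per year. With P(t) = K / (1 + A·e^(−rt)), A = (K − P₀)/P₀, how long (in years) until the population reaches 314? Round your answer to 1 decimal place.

t ≈ 14.2 years

A = (833 − 24)/24 = 33.70833
314 = 833/(1 + 33.70833·e^(−0.213t)) → 1 + 33.70833·e^(−0.213t) = 2.65287
e^(−0.213t) = 0.049034 → t = ln(20.39387)/0.213 = 3.01523/0.213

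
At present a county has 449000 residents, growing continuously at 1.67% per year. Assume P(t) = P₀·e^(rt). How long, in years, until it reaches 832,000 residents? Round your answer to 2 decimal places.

t ≈ 36.93 years

832000 = 449000 · e^(0.0167·t)
t = ln(832000/449000) / 0.0167 = ln(1.85301) / 0.0167 = 0.61681 / 0.0167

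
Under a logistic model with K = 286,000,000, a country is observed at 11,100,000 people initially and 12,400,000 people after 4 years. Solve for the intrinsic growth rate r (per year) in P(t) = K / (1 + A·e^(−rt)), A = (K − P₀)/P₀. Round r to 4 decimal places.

r ≈ 0.0289 per year

A = (286000000 − 11100000)/11100000 = 24.76577
12400000 = 286000000/(1 + 24.76577·e^(−r·4)) → e^(−4r) = (23.06452 − 1)/24.76577 = 0.890928
r = −ln(0.890928)/4 = 0.11549/4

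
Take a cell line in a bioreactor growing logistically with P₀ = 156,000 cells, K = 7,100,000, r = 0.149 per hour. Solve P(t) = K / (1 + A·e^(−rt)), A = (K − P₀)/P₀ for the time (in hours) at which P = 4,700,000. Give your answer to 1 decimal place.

A = (7100000 − 156000)/156000 = 44.51282
4700000 = 7100000/(1 + 44.51282·e^(−0.149t)) → 1 + 44.51282·e^(−0.149t) = 1.51064
e^(−0.149t) = 0.011472 → t = ln(87.17094)/0.149 = 4.46787/0.149

t ≈ 30.0 hours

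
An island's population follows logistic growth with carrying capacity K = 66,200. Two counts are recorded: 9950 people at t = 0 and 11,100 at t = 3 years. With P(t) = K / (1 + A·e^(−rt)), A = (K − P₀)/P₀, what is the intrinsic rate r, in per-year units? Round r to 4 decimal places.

A = (66200 − 9950)/9950 = 5.65327
11100 = 66200/(1 + 5.65327·e^(−r·3)) → e^(−3r) = (5.96396 − 1)/5.65327 = 0.87807
r = −ln(0.87807)/3 = 0.13003/3

r ≈ 0.0433 per year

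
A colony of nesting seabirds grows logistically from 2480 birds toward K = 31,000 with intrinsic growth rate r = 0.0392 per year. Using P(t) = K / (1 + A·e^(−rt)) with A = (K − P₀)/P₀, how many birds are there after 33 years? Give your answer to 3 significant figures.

A = (31000 − 2480)/2480 = 11.5
P(33) = 31000 / (1 + 11.5·e^(−0.0392·33)) = 31000 / (1 + 11.5·0.274282)
= 31000 / 4.15424 ≈ 7462.26

≈ 7,460 birds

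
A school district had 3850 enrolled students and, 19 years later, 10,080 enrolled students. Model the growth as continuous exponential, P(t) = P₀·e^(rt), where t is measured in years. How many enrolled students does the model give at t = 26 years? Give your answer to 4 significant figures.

≈ 14,370 enrolled students

r = ln(10080/3850) / 19 ≈ 0.050657 per year
P(26) = 3850 · e^(0.050657·26) = 3850 · 3.7325 ≈ 14370.12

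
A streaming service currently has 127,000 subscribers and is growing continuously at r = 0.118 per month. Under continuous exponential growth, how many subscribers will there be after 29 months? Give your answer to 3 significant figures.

P(29) = 127000 · e^(0.118·29) = 127000 · e^(3.422)
= 127000 · 30.63062 ≈ 3890088.11

≈ 3,890,000 subscribers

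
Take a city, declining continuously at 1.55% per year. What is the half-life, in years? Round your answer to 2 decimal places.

half-life ≈ 44.72 years

half-life = ln(2) / |r| = 0.69315 / 0.0155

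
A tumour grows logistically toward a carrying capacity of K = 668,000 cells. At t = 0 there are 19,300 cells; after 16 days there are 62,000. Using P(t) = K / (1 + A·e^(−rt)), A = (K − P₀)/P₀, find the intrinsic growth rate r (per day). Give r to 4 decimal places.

r ≈ 0.0772 per day

A = (668000 − 19300)/19300 = 33.6114
62000 = 668000/(1 + 33.6114·e^(−r·16)) → e^(−16r) = (10.77419 − 1)/33.6114 = 0.2908
r = −ln(0.2908)/16 = 1.23512/16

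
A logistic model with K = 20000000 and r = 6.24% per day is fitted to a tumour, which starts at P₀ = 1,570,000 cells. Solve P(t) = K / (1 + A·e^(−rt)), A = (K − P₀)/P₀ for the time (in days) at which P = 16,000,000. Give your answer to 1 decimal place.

t ≈ 61.7 days

A = (20000000 − 1570000)/1570000 = 11.73885
16000000 = 20000000/(1 + 11.73885·e^(−0.0624t)) → 1 + 11.73885·e^(−0.0624t) = 1.25
e^(−0.0624t) = 0.021297 → t = ln(46.95541)/0.0624 = 3.8492/0.0624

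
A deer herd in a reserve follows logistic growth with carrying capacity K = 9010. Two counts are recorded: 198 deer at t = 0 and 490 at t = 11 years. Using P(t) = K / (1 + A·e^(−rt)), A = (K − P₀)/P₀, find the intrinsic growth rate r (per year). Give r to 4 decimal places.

A = (9010 − 198)/198 = 44.50505
490 = 9010/(1 + 44.50505·e^(−r·11)) → e^(−11r) = (18.38776 − 1)/44.50505 = 0.390692
r = −ln(0.390692)/11 = 0.93984/11

r ≈ 0.0854 per year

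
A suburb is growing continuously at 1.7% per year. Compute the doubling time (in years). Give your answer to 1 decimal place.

doubling time = ln(2) / |r| = 0.69315 / 0.017

doubling time ≈ 40.8 years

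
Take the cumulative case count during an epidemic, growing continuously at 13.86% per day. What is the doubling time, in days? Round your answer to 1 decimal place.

doubling time = ln(2) / |r| = 0.69315 / 0.1386

doubling time ≈ 5.0 days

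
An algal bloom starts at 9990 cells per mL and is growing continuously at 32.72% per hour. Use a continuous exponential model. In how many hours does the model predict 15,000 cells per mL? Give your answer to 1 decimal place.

t ≈ 1.2 hours

15000 = 9990 · e^(0.3272·t)
t = ln(15000/9990) / 0.3272 = ln(1.5015) / 0.3272 = 0.40647 / 0.3272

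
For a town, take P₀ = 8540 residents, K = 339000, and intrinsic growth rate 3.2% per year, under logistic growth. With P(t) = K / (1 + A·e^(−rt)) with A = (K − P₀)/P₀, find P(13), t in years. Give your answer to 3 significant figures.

A = (339000 − 8540)/8540 = 38.69555
P(13) = 339000 / (1 + 38.69555·e^(−0.032·13)) = 339000 / (1 + 38.69555·0.65968)
= 339000 / 26.52669 ≈ 12779.58

≈ 12,800 residents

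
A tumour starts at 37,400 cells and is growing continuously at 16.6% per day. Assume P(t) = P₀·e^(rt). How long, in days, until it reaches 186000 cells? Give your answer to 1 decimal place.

t ≈ 9.7 days

186000 = 37400 · e^(0.166·t)
t = ln(186000/37400) / 0.166 = ln(4.97326) / 0.166 = 1.60408 / 0.166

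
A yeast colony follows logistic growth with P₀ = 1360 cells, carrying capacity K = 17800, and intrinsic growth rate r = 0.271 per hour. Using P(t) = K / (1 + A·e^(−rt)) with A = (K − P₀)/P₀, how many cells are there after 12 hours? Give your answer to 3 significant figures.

A = (17800 − 1360)/1360 = 12.08824
P(12) = 17800 / (1 + 12.08824·e^(−0.271·12)) = 17800 / (1 + 12.08824·0.038697)
= 17800 / 1.46778 ≈ 12127.2

≈ 12,100 cells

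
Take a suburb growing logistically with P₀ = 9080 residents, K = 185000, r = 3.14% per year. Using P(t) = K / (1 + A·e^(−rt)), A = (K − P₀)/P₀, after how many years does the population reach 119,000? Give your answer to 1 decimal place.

A = (185000 − 9080)/9080 = 19.37445
119000 = 185000/(1 + 19.37445·e^(−0.0314t)) → 1 + 19.37445·e^(−0.0314t) = 1.55462
e^(−0.0314t) = 0.028626 → t = ln(34.93272)/0.0314 = 3.55342/0.0314

t ≈ 113.2 years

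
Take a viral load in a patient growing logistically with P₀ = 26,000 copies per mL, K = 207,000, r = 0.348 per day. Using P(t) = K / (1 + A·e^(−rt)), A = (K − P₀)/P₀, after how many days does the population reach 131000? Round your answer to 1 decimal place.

t ≈ 7.1 days

A = (207000 − 26000)/26000 = 6.96154
131000 = 207000/(1 + 6.96154·e^(−0.348t)) → 1 + 6.96154·e^(−0.348t) = 1.58015
e^(−0.348t) = 0.083337 → t = ln(11.99949)/0.348 = 2.48486/0.348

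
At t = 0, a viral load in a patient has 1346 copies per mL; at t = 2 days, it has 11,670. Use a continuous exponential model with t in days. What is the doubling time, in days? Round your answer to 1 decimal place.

r = ln(11670/1346) / 2 = ln(8.67013) / 2 ≈ 1.079942 per day
doubling time = ln 2 / |r| = 0.69315 / 1.079942

doubling time ≈ 0.6 days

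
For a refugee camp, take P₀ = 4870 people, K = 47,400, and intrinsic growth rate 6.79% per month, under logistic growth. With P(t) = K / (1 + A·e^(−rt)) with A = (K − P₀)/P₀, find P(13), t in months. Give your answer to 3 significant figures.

≈ 10,300 people

A = (47400 − 4870)/4870 = 8.73306
P(13) = 47400 / (1 + 8.73306·e^(−0.0679·13)) = 47400 / (1 + 8.73306·0.413665)
= 47400 / 4.61256 ≈ 10276.3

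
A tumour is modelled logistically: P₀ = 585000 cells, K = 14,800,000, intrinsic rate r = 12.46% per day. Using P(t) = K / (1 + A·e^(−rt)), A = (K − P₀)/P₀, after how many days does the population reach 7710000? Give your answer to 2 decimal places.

t ≈ 26.28 days

A = (14800000 − 585000)/585000 = 24.29915
7710000 = 14800000/(1 + 24.29915·e^(−0.1246t)) → 1 + 24.29915·e^(−0.1246t) = 1.91958
e^(−0.1246t) = 0.037844 → t = ln(26.42404)/0.1246 = 3.27427/0.1246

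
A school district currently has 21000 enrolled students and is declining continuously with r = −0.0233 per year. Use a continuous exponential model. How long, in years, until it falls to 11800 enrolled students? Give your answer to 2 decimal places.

t ≈ 24.74 years

11800 = 21000 · e^(-0.0233·t)
t = ln(11800/21000) / -0.0233 = ln(0.5619) / -0.0233 = -0.57642 / -0.0233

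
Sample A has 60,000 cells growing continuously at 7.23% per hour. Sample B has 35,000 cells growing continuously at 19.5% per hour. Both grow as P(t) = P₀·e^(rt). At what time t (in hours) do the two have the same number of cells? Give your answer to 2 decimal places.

60000·e^(0.0723t) = 35000·e^(0.195t)
60000/35000 = e^((0.195 − 0.0723)t) → ln(1.71429) = 0.1227·t
t = 0.539 / 0.1227

t ≈ 4.39 hours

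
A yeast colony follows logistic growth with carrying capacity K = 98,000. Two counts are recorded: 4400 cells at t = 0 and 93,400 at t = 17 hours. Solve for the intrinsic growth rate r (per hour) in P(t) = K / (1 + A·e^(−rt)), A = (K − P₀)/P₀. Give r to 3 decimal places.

r ≈ 0.357 per hour

A = (98000 − 4400)/4400 = 21.27273
93400 = 98000/(1 + 21.27273·e^(−r·17)) → e^(−17r) = (1.04925 − 1)/21.27273 = 0.002315
r = −ln(0.002315)/17 = 6.06826/17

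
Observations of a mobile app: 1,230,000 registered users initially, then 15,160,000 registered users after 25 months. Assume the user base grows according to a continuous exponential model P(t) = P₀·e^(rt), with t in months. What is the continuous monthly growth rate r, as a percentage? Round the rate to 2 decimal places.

r ≈ 10.05% per month

15160000 = 1230000 · e^(r·25)
e^(25r) = 15160000/1230000 = 12.3252
r = ln(12.3252) / 25 = 2.51165 / 25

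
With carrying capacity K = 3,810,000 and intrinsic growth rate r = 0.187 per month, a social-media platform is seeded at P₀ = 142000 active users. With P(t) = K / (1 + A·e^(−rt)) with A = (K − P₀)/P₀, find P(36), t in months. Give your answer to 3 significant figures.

A = (3810000 − 142000)/142000 = 25.83099
P(36) = 3810000 / (1 + 25.83099·e^(−0.187·36)) = 3810000 / (1 + 25.83099·0.001192)
= 3810000 / 1.03079 ≈ 3696178.71

≈ 3,700,000 active users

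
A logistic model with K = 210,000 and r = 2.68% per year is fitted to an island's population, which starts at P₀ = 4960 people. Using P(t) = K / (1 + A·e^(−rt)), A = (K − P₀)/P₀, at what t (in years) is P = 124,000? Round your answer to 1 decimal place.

t ≈ 152.5 years

A = (210000 − 4960)/4960 = 41.33871
124000 = 210000/(1 + 41.33871·e^(−0.0268t)) → 1 + 41.33871·e^(−0.0268t) = 1.69355
e^(−0.0268t) = 0.016777 → t = ln(59.60465)/0.0268 = 4.08773/0.0268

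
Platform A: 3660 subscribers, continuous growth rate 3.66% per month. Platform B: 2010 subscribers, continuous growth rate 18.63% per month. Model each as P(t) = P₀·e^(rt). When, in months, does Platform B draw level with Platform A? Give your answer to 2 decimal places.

t ≈ 4.00 months

3660·e^(0.0366t) = 2010·e^(0.1863t)
3660/2010 = e^((0.1863 − 0.0366)t) → ln(1.8209) = 0.1497·t
t = 0.59933 / 0.1497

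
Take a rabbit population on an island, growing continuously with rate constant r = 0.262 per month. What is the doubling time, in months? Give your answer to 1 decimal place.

doubling time = ln(2) / |r| = 0.69315 / 0.262

doubling time ≈ 2.6 months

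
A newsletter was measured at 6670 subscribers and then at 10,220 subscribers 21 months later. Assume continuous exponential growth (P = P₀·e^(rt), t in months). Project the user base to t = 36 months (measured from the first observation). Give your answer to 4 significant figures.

≈ 13,860 subscribers

r = ln(10220/6670) / 21 ≈ 0.02032 per month
P(36) = 6670 · e^(0.02032·36) = 6670 · 2.07826 ≈ 13862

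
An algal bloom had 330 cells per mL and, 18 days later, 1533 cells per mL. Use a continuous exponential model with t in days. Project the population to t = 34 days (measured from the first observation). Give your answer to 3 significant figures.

≈ 6,000 cells per mL

r = ln(1533/330) / 18 ≈ 0.085327 per day
P(34) = 330 · e^(0.085327·34) = 330 · 18.19459 ≈ 6004.21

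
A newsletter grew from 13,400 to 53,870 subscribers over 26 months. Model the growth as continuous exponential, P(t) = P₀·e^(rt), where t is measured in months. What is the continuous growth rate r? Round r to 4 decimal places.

53870 = 13400 · e^(r·26)
e^(26r) = 53870/13400 = 4.02015
r = ln(4.02015) / 26 = 1.39132 / 26

r ≈ 0.0535 per month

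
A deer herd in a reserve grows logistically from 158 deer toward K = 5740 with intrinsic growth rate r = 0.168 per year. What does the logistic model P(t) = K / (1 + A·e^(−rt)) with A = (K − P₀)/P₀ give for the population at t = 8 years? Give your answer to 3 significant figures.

≈ 562 deer

A = (5740 − 158)/158 = 35.32911
P(8) = 5740 / (1 + 35.32911·e^(−0.168·8)) = 5740 / (1 + 35.32911·0.2608)
= 5740 / 10.21385 ≈ 561.98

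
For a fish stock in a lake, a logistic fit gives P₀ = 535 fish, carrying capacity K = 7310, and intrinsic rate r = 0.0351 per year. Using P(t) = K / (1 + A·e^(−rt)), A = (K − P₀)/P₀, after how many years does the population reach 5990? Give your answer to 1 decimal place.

t ≈ 115.4 years

A = (7310 − 535)/535 = 12.66355
5990 = 7310/(1 + 12.66355·e^(−0.0351t)) → 1 + 12.66355·e^(−0.0351t) = 1.22037
e^(−0.0351t) = 0.017402 → t = ln(57.46566)/0.0351 = 4.05119/0.0351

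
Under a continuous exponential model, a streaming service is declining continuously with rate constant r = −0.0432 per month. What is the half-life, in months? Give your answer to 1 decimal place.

half-life ≈ 16.0 months

half-life = ln(2) / |r| = 0.69315 / 0.0432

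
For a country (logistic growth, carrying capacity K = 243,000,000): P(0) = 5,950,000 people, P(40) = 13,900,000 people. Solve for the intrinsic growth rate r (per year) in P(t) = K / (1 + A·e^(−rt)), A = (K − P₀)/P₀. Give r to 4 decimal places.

r ≈ 0.0221 per year

A = (243000000 − 5950000)/5950000 = 39.84034
13900000 = 243000000/(1 + 39.84034·e^(−r·40)) → e^(−40r) = (17.48201 − 1)/39.84034 = 0.413702
r = −ln(0.413702)/40 = 0.88261/40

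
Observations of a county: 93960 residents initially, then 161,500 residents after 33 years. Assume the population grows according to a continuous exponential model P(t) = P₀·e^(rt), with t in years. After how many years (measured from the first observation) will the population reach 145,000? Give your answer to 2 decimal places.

r = ln(161500/93960) / 33 ≈ 0.016413 per year
t = ln(145000/93960) / r = 0.43386 / 0.016413 ≈ 26.434

t ≈ 26.43 years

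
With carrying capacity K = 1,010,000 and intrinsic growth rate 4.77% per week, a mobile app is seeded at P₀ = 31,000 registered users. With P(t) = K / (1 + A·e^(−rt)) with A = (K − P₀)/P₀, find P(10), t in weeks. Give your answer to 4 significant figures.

A = (1010000 − 31000)/31000 = 31.58065
P(10) = 1010000 / (1 + 31.58065·e^(−0.0477·10)) = 1010000 / (1 + 31.58065·0.620643)
= 1010000 / 20.60029 ≈ 49028.43

≈ 49,030 registered users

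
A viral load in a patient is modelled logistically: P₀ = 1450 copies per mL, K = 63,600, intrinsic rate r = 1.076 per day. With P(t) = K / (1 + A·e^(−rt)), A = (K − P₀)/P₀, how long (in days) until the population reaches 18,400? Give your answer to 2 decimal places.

t ≈ 2.66 days

A = (63600 − 1450)/1450 = 42.86207
18400 = 63600/(1 + 42.86207·e^(−1.076t)) → 1 + 42.86207·e^(−1.076t) = 3.45652
e^(−1.076t) = 0.057312 → t = ln(17.44828)/1.076 = 2.85924/1.076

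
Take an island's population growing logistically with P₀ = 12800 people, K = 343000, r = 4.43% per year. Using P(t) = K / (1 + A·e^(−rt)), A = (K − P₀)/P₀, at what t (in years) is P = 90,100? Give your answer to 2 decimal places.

A = (343000 − 12800)/12800 = 25.79688
90100 = 343000/(1 + 25.79688·e^(−0.0443t)) → 1 + 25.79688·e^(−0.0443t) = 3.80688
e^(−0.0443t) = 0.108807 → t = ln(9.19058)/0.0443 = 2.21818/0.0443

t ≈ 50.07 years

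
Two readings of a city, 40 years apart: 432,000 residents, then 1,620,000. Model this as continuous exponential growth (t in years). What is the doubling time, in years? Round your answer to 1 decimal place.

r = ln(1620000/432000) / 40 = ln(3.75) / 40 ≈ 0.033044 per year
doubling time = ln 2 / |r| = 0.69315 / 0.033044

doubling time ≈ 21.0 years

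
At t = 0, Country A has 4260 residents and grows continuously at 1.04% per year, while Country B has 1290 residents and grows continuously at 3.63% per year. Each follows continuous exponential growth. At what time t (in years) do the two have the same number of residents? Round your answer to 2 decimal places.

t ≈ 46.12 years

4260·e^(0.0104t) = 1290·e^(0.0363t)
4260/1290 = e^((0.0363 − 0.0104)t) → ln(3.30233) = 0.0259·t
t = 1.19463 / 0.0259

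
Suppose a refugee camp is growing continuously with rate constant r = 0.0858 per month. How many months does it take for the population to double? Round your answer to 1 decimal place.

doubling time = ln(2) / |r| = 0.69315 / 0.0858

doubling time ≈ 8.1 months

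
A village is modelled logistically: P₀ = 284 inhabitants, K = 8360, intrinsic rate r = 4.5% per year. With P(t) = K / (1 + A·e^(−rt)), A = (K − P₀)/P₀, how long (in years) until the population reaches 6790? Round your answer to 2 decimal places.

t ≈ 106.93 years

A = (8360 − 284)/284 = 28.43662
6790 = 8360/(1 + 28.43662·e^(−0.045t)) → 1 + 28.43662·e^(−0.045t) = 1.23122
e^(−0.045t) = 0.008131 → t = ln(122.98385)/0.045 = 4.81205/0.045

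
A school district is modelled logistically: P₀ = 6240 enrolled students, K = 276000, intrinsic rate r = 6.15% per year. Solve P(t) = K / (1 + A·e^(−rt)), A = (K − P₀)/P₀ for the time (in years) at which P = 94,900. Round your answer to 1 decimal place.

t ≈ 50.7 years

A = (276000 − 6240)/6240 = 43.23077
94900 = 276000/(1 + 43.23077·e^(−0.0615t)) → 1 + 43.23077·e^(−0.0615t) = 2.90832
e^(−0.0615t) = 0.044143 → t = ln(22.65378)/0.0615 = 3.12033/0.0615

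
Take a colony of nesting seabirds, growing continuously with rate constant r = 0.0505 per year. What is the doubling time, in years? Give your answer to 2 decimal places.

doubling time = ln(2) / |r| = 0.69315 / 0.0505

doubling time ≈ 13.73 years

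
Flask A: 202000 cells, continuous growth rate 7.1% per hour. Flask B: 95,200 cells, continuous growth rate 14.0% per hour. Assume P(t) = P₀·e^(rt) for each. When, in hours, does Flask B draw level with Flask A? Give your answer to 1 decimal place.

t ≈ 10.9 hours

202000·e^(0.071t) = 95200·e^(0.14t)
202000/95200 = e^((0.14 − 0.071)t) → ln(2.12185) = 0.069·t
t = 0.75229 / 0.069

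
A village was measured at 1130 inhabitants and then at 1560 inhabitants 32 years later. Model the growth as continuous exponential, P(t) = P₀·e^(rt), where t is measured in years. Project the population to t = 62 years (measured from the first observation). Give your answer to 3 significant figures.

≈ 2,110 inhabitants

r = ln(1560/1130) / 32 ≈ 0.010077 per year
P(62) = 1130 · e^(0.010077·62) = 1130 · 1.86784 ≈ 2110.66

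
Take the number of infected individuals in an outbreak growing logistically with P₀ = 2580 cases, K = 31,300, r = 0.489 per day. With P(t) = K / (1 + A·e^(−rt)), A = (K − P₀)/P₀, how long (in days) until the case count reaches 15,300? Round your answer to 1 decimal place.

A = (31300 − 2580)/2580 = 11.13178
15300 = 31300/(1 + 11.13178·e^(−0.489t)) → 1 + 11.13178·e^(−0.489t) = 2.04575
e^(−0.489t) = 0.093943 → t = ln(10.64477)/0.489 = 2.36507/0.489

t ≈ 4.8 days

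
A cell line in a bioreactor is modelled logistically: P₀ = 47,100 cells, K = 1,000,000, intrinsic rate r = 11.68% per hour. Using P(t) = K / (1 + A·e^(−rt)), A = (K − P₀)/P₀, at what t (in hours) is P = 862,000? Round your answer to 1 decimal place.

t ≈ 41.4 hours

A = (1000000 − 47100)/47100 = 20.23142
862000 = 1000000/(1 + 20.23142·e^(−0.1168t)) → 1 + 20.23142·e^(−0.1168t) = 1.16009
e^(−0.1168t) = 0.007913 → t = ln(126.37309)/0.1168 = 4.83924/0.1168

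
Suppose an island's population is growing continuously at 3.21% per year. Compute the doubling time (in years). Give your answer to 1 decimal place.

doubling time ≈ 21.6 years

doubling time = ln(2) / |r| = 0.69315 / 0.0321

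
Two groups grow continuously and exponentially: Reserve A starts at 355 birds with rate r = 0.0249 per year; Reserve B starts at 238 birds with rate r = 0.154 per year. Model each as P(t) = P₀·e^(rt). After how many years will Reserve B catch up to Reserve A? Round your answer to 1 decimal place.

t ≈ 3.1 years

355·e^(0.0249t) = 238·e^(0.154t)
355/238 = e^((0.154 − 0.0249)t) → ln(1.4916) = 0.1291·t
t = 0.39985 / 0.1291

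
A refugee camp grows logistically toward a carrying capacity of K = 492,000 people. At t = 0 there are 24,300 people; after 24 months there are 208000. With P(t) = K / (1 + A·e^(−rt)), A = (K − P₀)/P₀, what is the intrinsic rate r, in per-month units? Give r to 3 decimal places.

r ≈ 0.110 per month

A = (492000 − 24300)/24300 = 19.24691
208000 = 492000/(1 + 19.24691·e^(−r·24)) → e^(−24r) = (2.36538 − 1)/19.24691 = 0.07094
r = −ln(0.07094)/24 = 2.64591/24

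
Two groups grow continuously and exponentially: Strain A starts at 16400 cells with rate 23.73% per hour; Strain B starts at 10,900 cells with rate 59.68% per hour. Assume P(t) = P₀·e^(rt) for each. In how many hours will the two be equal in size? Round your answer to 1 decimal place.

16400·e^(0.2373t) = 10900·e^(0.5968t)
16400/10900 = e^((0.5968 − 0.2373)t) → ln(1.50459) = 0.3595·t
t = 0.40852 / 0.3595

t ≈ 1.1 hours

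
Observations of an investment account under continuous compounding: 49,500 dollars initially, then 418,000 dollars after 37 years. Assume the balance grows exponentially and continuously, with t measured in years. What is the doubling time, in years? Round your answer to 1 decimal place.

r = ln(418000/49500) / 37 = ln(8.44444) / 37 ≈ 0.057662 per year
doubling time = ln 2 / |r| = 0.69315 / 0.057662

doubling time ≈ 12.0 years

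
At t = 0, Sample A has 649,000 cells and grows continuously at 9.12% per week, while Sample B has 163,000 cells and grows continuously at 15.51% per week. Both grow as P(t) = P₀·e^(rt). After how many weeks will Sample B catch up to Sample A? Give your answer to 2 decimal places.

t ≈ 21.62 weeks

649000·e^(0.0912t) = 163000·e^(0.1551t)
649000/163000 = e^((0.1551 − 0.0912)t) → ln(3.9816) = 0.0639·t
t = 1.38168 / 0.0639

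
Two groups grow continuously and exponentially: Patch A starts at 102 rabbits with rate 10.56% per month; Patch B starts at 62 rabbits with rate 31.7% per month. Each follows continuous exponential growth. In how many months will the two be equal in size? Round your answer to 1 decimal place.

t ≈ 2.4 months

102·e^(0.1056t) = 62·e^(0.317t)
102/62 = e^((0.317 − 0.1056)t) → ln(1.64516) = 0.2114·t
t = 0.49784 / 0.2114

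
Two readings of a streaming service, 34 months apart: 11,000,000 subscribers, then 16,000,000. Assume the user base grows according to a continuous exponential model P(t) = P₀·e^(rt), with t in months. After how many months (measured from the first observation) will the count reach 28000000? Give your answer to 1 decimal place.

r = ln(16000000/11000000) / 34 ≈ 0.01102 per month
t = ln(28000000/11000000) / r = 0.93431 / 0.01102 ≈ 84.78

t ≈ 84.8 months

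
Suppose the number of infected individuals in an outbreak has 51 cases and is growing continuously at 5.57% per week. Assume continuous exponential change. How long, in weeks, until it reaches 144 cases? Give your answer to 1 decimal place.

144 = 51 · e^(0.0557·t)
t = ln(144/51) / 0.0557 = ln(2.82353) / 0.0557 = 1.03799 / 0.0557

t ≈ 18.6 weeks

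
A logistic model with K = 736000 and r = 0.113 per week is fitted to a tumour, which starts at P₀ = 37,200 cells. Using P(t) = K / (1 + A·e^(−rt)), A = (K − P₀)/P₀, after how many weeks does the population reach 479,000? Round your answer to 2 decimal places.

A = (736000 − 37200)/37200 = 18.78495
479000 = 736000/(1 + 18.78495·e^(−0.113t)) → 1 + 18.78495·e^(−0.113t) = 1.53653
e^(−0.113t) = 0.028562 → t = ln(35.01163)/0.113 = 3.55568/0.113

t ≈ 31.47 weeks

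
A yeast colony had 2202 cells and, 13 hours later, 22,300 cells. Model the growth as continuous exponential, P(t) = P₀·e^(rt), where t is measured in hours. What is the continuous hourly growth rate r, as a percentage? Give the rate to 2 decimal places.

22300 = 2202 · e^(r·13)
e^(13r) = 22300/2202 = 10.12716
r = ln(10.12716) / 13 = 2.31522 / 13

r ≈ 17.81% per hour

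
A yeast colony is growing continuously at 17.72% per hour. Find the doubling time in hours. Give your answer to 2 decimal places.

doubling time = ln(2) / |r| = 0.69315 / 0.1772

doubling time ≈ 3.91 hours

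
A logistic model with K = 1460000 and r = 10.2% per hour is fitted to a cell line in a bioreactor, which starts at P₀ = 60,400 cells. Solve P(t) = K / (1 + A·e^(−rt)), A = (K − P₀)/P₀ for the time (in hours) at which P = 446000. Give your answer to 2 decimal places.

t ≈ 22.76 hours

A = (1460000 − 60400)/60400 = 23.17219
446000 = 1460000/(1 + 23.17219·e^(−0.102t)) → 1 + 23.17219·e^(−0.102t) = 3.27354
e^(−0.102t) = 0.098115 → t = ln(10.19211)/0.102 = 2.32161/0.102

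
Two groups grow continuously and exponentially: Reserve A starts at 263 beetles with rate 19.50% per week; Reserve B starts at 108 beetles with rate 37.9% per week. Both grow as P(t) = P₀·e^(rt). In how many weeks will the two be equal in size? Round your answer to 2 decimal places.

t ≈ 4.84 weeks

263·e^(0.195t) = 108·e^(0.379t)
263/108 = e^((0.379 − 0.195)t) → ln(2.43519) = 0.184·t
t = 0.89002 / 0.184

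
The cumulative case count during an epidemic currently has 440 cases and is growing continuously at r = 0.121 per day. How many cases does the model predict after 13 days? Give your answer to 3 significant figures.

≈ 2,120 cases

P(13) = 440 · e^(0.121·13) = 440 · e^(1.573)
= 440 · 4.82109 ≈ 2121.28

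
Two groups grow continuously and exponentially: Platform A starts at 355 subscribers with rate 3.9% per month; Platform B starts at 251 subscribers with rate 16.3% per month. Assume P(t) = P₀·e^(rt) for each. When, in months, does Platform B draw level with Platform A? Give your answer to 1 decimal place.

t ≈ 2.8 months

355·e^(0.039t) = 251·e^(0.163t)
355/251 = e^((0.163 − 0.039)t) → ln(1.41434) = 0.124·t
t = 0.34666 / 0.124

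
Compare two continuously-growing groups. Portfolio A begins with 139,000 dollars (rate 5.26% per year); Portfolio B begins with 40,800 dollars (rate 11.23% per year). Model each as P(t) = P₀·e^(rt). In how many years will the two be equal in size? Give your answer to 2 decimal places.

t ≈ 20.53 years

139000·e^(0.0526t) = 40800·e^(0.1123t)
139000/40800 = e^((0.1123 − 0.0526)t) → ln(3.40686) = 0.0597·t
t = 1.22579 / 0.0597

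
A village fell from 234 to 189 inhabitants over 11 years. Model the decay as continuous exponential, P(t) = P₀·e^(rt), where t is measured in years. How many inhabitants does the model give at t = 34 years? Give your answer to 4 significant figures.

≈ 120.9 inhabitants

r = ln(189/234) / 11 ≈ -0.019416 per year
P(34) = 234 · e^(-0.019416·34) = 234 · 0.51678 ≈ 120.93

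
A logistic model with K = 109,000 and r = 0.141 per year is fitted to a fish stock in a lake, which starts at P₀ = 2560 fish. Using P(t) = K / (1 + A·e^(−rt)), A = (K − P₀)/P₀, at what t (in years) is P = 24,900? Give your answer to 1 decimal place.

t ≈ 17.8 years

A = (109000 − 2560)/2560 = 41.57812
24900 = 109000/(1 + 41.57812·e^(−0.141t)) → 1 + 41.57812·e^(−0.141t) = 4.37751
e^(−0.141t) = 0.081233 → t = ln(12.31029)/0.141 = 2.51044/0.141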